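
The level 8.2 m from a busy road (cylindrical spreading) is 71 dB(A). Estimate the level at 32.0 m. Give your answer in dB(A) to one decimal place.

For a line source, L₂ = L₁ − 10·log₁₀(r₂/r₁).
L₂ = 71 − 10·log₁₀(32.0/8.2) = 71 − 5.913 = 65.09 dB(A).

65.1 dB(A)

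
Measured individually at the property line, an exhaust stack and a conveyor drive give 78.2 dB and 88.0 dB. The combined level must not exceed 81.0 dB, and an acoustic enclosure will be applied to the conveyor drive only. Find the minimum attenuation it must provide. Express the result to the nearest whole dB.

10 dB

Everything except the conveyor drive sums to 10^(78.2/10) = 6.607e+07 in linear terms, 78.20 dB.
To meet 81.0 dB overall, the treated conveyor drive may contribute at most 10^(81.0/10) − 6.607e+07 = 5.982e+07, i.e. 77.77 dB.
Required insertion loss = 88.0 − 77.77 = 10.23 dB.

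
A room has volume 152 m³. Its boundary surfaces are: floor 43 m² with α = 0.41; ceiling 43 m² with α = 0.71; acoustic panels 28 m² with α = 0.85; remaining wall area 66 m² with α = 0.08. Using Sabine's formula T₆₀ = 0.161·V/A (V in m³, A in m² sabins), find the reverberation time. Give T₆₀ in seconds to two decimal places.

Total absorption A = 43·0.41 + 43·0.71 + 28·0.85 + 66·0.08 = 77.24 m² sabins.
T₆₀ = 0.161·V/A = 0.161·152/77.24 = 0.317 s.

0.32 s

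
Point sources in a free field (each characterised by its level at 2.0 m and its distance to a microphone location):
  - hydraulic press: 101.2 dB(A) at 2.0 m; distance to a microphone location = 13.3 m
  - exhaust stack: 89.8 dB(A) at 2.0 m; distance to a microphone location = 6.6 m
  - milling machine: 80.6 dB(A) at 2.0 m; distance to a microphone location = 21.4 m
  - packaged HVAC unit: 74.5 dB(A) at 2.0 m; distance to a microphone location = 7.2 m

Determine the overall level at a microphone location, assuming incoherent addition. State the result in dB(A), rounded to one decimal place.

85.9 dB(A)

Propagate each source to the receiver with L = L_ref − 20·log₁₀(r/r_ref), then add intensities.
hydraulic press: 101.2 − 20·log₁₀(13.3/2.0) = 101.2 − 16.46 = 84.74 dB(A).
exhaust stack: 89.8 − 20·log₁₀(6.6/2.0) = 89.8 − 10.37 = 79.43 dB(A).
milling machine: 80.6 − 20·log₁₀(21.4/2.0) = 80.6 − 20.59 = 60.01 dB(A).
packaged HVAC unit: 74.5 − 20·log₁₀(7.2/2.0) = 74.5 − 11.13 = 63.37 dB(A).
Σ 10^(L/10) = 3.890e+08 → L_total = 10·log₁₀(3.890e+08) = 85.90 dB(A).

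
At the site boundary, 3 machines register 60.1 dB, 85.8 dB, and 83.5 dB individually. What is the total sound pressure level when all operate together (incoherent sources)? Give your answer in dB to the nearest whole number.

88 dB

For uncorrelated sources the intensities add, so convert each level to linear form, sum, and take 10·log₁₀ of the total.
Σ 10^(L/10) = 10^(60.1/10) + 10^(85.8/10) + 10^(83.5/10) = 6.051e+08.
L_total = 10·log₁₀(6.051e+08) = 87.82 dB.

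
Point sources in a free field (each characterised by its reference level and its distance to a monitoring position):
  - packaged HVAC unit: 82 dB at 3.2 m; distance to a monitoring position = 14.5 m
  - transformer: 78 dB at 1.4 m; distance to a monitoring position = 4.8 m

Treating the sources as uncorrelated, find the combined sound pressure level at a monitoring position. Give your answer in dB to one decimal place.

First find each source's level at the receiver (point-source: −20·log₁₀(r/r_ref)), then combine on an intensity basis.
packaged HVAC unit: 82 − 20·log₁₀(14.5/3.2) = 82 − 13.12 = 68.88 dB.
transformer: 78 − 20·log₁₀(4.8/1.4) = 78 − 10.70 = 67.30 dB.
Σ 10^(L/10) = 1.309e+07 → L_total = 10·log₁₀(1.309e+07) = 71.17 dB.

71.2 dB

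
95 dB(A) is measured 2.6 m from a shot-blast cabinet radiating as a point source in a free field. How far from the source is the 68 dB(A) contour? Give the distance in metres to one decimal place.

58.2 m

For a point source L₁ − L₂ = 20·log₁₀(r₂/r₁), so r₂ = r₁·10^((L₁−L₂)/20).
r₂ = 2.6·10^((95−68)/20) = 2.6·10^(27.0/20) = 58.21 m.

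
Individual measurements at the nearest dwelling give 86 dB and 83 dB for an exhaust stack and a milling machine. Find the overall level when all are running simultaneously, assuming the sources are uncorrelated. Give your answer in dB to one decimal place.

87.8 dB

For uncorrelated sources the intensities add, so convert each level to linear form, sum, and take 10·log₁₀ of the total.
Σ 10^(L/10) = 10^(86/10) + 10^(83/10) = 5.976e+08.
L_total = 10·log₁₀(5.976e+08) = 87.76 dB.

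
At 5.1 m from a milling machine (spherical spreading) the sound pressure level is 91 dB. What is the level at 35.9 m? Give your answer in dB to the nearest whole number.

74 dB

Point-source attenuation: ΔL = 20·log₁₀(r₂/r₁) = 20·log₁₀(35.9/5.1) = 16.950 dB.
L₂ = 91 − 20·log₁₀(35.9/5.1) = 91 − 16.950 = 74.05 dB.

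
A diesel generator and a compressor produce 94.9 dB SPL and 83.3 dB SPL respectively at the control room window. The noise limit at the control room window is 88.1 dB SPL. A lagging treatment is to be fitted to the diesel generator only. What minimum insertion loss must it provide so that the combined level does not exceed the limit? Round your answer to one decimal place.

Fixed contribution from the other source: Σ 10^(L/10) = 10^(83.3/10) = 2.138e+08 (83.30 dB SPL).
To meet 88.1 dB SPL overall, the treated diesel generator may contribute at most 10^(88.1/10) − 2.138e+08 = 4.319e+08, i.e. 86.35 dB SPL.
So the diesel generator must be reduced from 94.9 to 86.35 dB SPL: IL = 8.55 dB.

8.5 dB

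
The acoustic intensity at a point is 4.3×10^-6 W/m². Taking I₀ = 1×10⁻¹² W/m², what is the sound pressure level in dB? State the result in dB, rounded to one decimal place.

66.3 dB

Dividing by I₀ shifts the exponent by 12: I/I₀ = 4.3×10^6.
L = 10·(0.6335 + 6) = 66.33 dB.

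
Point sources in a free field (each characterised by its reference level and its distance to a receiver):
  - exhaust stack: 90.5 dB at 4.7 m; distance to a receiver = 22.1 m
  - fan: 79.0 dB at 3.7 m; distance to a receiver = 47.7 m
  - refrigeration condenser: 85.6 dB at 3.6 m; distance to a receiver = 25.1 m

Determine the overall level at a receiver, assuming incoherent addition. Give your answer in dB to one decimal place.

77.7 dB

Apply inverse-square spreading to bring every level to the receiver, then sum 10^(L/10).
exhaust stack: 90.5 − 20·log₁₀(22.1/4.7) = 90.5 − 13.45 = 77.05 dB.
fan: 79.0 − 20·log₁₀(47.7/3.7) = 79.0 − 22.21 = 56.79 dB.
refrigeration condenser: 85.6 − 20·log₁₀(25.1/3.6) = 85.6 − 16.87 = 68.73 dB.
Σ 10^(L/10) = 5.869e+07 → L_total = 10·log₁₀(5.869e+07) = 77.69 dB.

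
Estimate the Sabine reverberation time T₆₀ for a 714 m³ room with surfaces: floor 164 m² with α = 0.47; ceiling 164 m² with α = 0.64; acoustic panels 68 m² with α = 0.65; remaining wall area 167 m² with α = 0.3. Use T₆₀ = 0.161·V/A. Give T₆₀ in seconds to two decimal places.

Summing Sᵢαᵢ: 164·0.47 + 164·0.64 + 68·0.65 + 167·0.3 = 276.34 m².
T₆₀ = 0.161·V/A = 0.161·714/276.34 = 0.416 s.

0.42 s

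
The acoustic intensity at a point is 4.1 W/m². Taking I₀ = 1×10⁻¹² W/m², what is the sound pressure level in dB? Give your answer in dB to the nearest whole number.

126 dB

L = 10·log₁₀(I/I₀) = 10·log₁₀(4.1/10⁻¹²) = 10·log₁₀(4.1×10^12).
L = 10·(0.6128 + 12) = 126.13 dB.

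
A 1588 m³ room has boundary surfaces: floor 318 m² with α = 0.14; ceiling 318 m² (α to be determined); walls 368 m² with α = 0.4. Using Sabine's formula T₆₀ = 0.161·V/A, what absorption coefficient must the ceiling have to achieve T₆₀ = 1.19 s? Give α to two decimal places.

0.07

Required total absorption A = 0.161·1588/1.19 = 214.85 m².
Absorption from the other surfaces = 318·0.14 + 368·0.4 = 191.72 m², so the ceiling must supply 23.13 m² over 318 m².
α = 23.13/318 = 0.073.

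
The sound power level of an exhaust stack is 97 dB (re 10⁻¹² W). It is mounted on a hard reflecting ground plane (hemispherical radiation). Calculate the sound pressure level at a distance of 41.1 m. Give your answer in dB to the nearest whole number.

Free-field hemispherical radiation: L_p = L_w − 10·log₁₀(2π·r²), r = 41.1 m.
2π·r² = 1.061e+04 m², 10·log₁₀ of that is 40.259 dB.
L_p = 97 − 40.259 = 56.74 dB.

57 dB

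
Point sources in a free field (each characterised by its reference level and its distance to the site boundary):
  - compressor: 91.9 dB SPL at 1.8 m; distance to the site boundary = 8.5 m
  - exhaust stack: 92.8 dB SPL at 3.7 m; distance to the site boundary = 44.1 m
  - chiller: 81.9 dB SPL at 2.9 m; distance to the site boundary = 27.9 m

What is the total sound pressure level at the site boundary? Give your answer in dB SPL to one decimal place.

79.3 dB SPL

Propagate each source to the receiver with L = L_ref − 20·log₁₀(r/r_ref), then add intensities.
compressor: 91.9 − 20·log₁₀(8.5/1.8) = 91.9 − 13.48 = 78.42 dB SPL.
exhaust stack: 92.8 − 20·log₁₀(44.1/3.7) = 92.8 − 21.52 = 71.28 dB SPL.
chiller: 81.9 − 20·log₁₀(27.9/2.9) = 81.9 − 19.66 = 62.24 dB SPL.
Σ 10^(L/10) = 8.454e+07 → L_total = 10·log₁₀(8.454e+07) = 79.27 dB SPL.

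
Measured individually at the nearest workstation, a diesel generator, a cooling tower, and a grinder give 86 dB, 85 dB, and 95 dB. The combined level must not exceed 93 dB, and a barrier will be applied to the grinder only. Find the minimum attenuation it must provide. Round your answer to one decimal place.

The untreated sources together contribute 10^(86/10) + 10^(85/10) = 7.143e+08, i.e. 88.54 dB.
The limit corresponds to 10^(93/10) = 1.995e+09; subtracting the fixed part leaves 1.281e+09 for the grinder, i.e. 91.08 dB.
Required insertion loss = 95 − 91.08 = 3.92 dB.

3.9 dB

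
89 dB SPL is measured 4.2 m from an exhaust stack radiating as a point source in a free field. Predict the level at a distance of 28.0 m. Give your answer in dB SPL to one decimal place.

72.5 dB SPL

Spherical spreading from a point source gives a 20·log₁₀(r₂/r₁) drop.
L₂ = 89 − 20·log₁₀(28.0/4.2) = 89 − 16.478 = 72.52 dB SPL.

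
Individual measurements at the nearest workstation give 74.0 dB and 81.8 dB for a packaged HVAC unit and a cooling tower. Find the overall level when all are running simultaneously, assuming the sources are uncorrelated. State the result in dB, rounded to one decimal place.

For uncorrelated sources the intensities add, so convert each level to linear form, sum, and take 10·log₁₀ of the total.
Σ 10^(L/10) = 10^(74.0/10) + 10^(81.8/10) = 1.765e+08.
L_total = 10·log₁₀(1.765e+08) = 82.47 dB.

82.5 dB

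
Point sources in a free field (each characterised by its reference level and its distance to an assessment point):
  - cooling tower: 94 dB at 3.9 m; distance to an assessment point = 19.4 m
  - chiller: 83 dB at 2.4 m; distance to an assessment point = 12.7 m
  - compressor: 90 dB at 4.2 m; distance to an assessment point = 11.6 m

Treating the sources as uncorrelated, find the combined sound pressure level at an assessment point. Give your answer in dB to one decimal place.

Propagate each source to the receiver with L = L_ref − 20·log₁₀(r/r_ref), then add intensities.
cooling tower: 94 − 20·log₁₀(19.4/3.9) = 94 − 13.93 = 80.07 dB.
chiller: 83 − 20·log₁₀(12.7/2.4) = 83 − 14.47 = 68.53 dB.
compressor: 90 − 20·log₁₀(11.6/4.2) = 90 − 8.82 = 81.18 dB.
Σ 10^(L/10) = 2.397e+08 → L_total = 10·log₁₀(2.397e+08) = 83.80 dB.

83.8 dB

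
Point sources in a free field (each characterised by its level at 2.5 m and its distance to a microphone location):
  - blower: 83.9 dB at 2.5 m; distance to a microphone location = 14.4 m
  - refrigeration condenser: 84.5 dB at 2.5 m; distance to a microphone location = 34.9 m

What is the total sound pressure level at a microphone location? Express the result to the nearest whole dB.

69 dB

Propagate each source to the receiver with L = L_ref − 20·log₁₀(r/r_ref), then add intensities.
blower: 83.9 − 20·log₁₀(14.4/2.5) = 83.9 − 15.21 = 68.69 dB.
refrigeration condenser: 84.5 − 20·log₁₀(34.9/2.5) = 84.5 − 22.90 = 61.60 dB.
Σ 10^(L/10) = 8.845e+06 → L_total = 10·log₁₀(8.845e+06) = 69.47 dB.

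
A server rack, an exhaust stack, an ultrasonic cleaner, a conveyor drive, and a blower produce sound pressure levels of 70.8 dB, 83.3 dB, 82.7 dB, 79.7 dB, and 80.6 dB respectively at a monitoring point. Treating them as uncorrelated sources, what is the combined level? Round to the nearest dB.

For uncorrelated sources the intensities add, so convert each level to linear form, sum, and take 10·log₁₀ of the total.
Σ 10^(L/10) = 10^(70.8/10) + 10^(83.3/10) + 10^(82.7/10) + 10^(79.7/10) + 10^(80.6/10) = 6.202e+08.
L_total = 10·log₁₀(6.202e+08) = 87.93 dB.

88 dB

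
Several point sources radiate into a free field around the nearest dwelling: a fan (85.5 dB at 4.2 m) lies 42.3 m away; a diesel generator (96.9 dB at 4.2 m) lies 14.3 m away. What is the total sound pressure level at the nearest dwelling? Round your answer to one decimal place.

86.3 dB

Apply inverse-square spreading to bring every level to the receiver, then sum 10^(L/10).
fan: 85.5 − 20·log₁₀(42.3/4.2) = 85.5 − 20.06 = 65.44 dB.
diesel generator: 96.9 − 20·log₁₀(14.3/4.2) = 96.9 − 10.64 = 86.26 dB.
Σ 10^(L/10) = 4.260e+08 → L_total = 10·log₁₀(4.260e+08) = 86.29 dB.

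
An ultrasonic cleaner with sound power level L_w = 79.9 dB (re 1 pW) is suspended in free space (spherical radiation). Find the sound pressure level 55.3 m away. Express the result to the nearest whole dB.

Free-field spherical radiation: L_p = L_w − 10·log₁₀(4π·r²), r = 55.3 m.
4π·r² = 3.843e+04 m², 10·log₁₀ of that is 45.847 dB.
L_p = 79.9 − 45.847 = 34.05 dB.

34 dB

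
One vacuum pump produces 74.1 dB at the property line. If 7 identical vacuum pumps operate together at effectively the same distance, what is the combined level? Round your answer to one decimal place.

With 7 equal, uncorrelated contributions the intensity is 7× that of one unit, giving a rise of 10·log₁₀ 7.
L_total = 74.1 + 10·log₁₀(7) = 74.1 + 8.451 = 82.55 dB.

82.6 dB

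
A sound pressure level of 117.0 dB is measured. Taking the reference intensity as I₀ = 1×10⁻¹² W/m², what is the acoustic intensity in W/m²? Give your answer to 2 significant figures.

0.50 W/m²

L = 10·log₁₀(I/I₀) ⇒ I = I₀·10^(L/10) = 10⁻¹² × 10^11.70.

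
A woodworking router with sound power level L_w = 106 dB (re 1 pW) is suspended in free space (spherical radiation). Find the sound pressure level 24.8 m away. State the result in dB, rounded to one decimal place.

67.1 dB

The power spreads over a sphere of area 4π·r², so L_p = L_w − 10·log₁₀(4π·r²).
4π·r² = 7729 m², 10·log₁₀ of that is 38.881 dB.
L_p = 106 − 38.881 = 67.12 dB.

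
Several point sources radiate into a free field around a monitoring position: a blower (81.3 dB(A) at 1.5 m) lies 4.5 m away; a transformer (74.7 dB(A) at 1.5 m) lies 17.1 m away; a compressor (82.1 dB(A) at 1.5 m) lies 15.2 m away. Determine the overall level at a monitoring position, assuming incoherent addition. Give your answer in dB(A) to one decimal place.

72.3 dB(A)

First find each source's level at the receiver (point-source: −20·log₁₀(r/r_ref)), then combine on an intensity basis.
blower: 81.3 − 20·log₁₀(4.5/1.5) = 81.3 − 9.54 = 71.76 dB(A).
transformer: 74.7 − 20·log₁₀(17.1/1.5) = 74.7 − 21.14 = 53.56 dB(A).
compressor: 82.1 − 20·log₁₀(15.2/1.5) = 82.1 − 20.12 = 61.98 dB(A).
Σ 10^(L/10) = 1.679e+07 → L_total = 10·log₁₀(1.679e+07) = 72.25 dB(A).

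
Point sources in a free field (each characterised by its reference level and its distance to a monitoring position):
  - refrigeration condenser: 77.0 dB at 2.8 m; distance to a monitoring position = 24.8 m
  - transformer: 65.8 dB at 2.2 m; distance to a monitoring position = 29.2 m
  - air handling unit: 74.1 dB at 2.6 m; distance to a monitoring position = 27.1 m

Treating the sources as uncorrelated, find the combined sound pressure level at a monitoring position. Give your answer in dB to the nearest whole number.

First find each source's level at the receiver (point-source: −20·log₁₀(r/r_ref)), then combine on an intensity basis.
refrigeration condenser: 77.0 − 20·log₁₀(24.8/2.8) = 77.0 − 18.95 = 58.05 dB.
transformer: 65.8 − 20·log₁₀(29.2/2.2) = 65.8 − 22.46 = 43.34 dB.
air handling unit: 74.1 − 20·log₁₀(27.1/2.6) = 74.1 − 20.36 = 53.74 dB.
Σ 10^(L/10) = 8.970e+05 → L_total = 10·log₁₀(8.970e+05) = 59.53 dB.

60 dB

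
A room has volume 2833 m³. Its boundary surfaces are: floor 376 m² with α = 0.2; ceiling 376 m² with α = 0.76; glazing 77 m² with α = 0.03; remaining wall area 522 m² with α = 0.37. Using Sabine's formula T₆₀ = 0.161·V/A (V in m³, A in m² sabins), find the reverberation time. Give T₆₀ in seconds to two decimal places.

0.82 s

Summing Sᵢαᵢ: 376·0.2 + 376·0.76 + 77·0.03 + 522·0.37 = 556.41 m².
T₆₀ = 0.161·V/A = 0.161·2833/556.41 = 0.820 s.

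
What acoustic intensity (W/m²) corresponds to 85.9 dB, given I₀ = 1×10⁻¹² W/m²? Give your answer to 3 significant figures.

0.000389 W/m²

L = 10·log₁₀(I/I₀) ⇒ I = I₀·10^(L/10) = 10⁻¹² × 10^8.59.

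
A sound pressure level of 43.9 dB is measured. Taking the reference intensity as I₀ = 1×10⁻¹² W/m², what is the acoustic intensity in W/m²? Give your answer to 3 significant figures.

2.45e-08 W/m²

I/I₀ = 10^(43.9/10) = 2.455e+04, so I = 2.455e+04 × 10⁻¹² W/m².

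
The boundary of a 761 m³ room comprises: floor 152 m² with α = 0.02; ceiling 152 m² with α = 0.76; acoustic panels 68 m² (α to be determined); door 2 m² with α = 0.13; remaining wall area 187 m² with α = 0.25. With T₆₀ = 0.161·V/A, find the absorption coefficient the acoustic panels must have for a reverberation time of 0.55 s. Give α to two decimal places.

From T₆₀ = 0.161·V/A, the target T₆₀ = 0.55 s needs A = 0.161·761/0.55 = 222.77 m².
Absorption from the other surfaces = 152·0.02 + 152·0.76 + 2·0.13 + 187·0.25 = 165.57 m², so the acoustic panels must supply 57.20 m² over 68 m².
α = 57.20/68 = 0.841.

0.84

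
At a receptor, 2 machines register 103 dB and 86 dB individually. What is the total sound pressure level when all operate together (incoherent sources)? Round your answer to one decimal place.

103.1 dB

For uncorrelated sources the intensities add, so convert each level to linear form, sum, and take 10·log₁₀ of the total.
Σ 10^(L/10) = 10^(103/10) + 10^(86/10) = 2.035e+10.
L_total = 10·log₁₀(2.035e+10) = 103.09 dB.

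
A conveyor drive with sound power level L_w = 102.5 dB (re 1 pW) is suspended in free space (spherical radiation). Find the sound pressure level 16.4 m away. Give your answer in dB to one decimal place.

Free-field spherical radiation: L_p = L_w − 10·log₁₀(4π·r²), r = 16.4 m.
4π·r² = 3380 m², 10·log₁₀ of that is 35.289 dB.
L_p = 102.5 − 35.289 = 67.21 dB.

67.2 dB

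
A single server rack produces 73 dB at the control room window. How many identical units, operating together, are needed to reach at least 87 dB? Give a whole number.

N identical sources give L₁ + 10·log₁₀ N, so require 10·log₁₀ N ≥ 87 − 73 = 14.0 dB.
N ≥ 10^(14.0/10) = 25.119, so N = 26.

26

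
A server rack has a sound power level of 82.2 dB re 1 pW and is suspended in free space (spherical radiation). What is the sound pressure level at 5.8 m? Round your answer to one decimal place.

55.9 dB

Free-field spherical radiation: L_p = L_w − 10·log₁₀(4π·r²), r = 5.8 m.
4π·r² = 422.7 m², 10·log₁₀ of that is 26.261 dB.
L_p = 82.2 − 26.261 = 55.94 dB.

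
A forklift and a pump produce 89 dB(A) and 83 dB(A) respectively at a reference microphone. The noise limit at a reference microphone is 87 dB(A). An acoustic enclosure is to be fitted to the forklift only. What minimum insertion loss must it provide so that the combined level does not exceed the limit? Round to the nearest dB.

The untreated sources together contribute 10^(83/10) = 1.995e+08, i.e. 83.00 dB(A).
The limit corresponds to 10^(87/10) = 5.012e+08; subtracting the fixed part leaves 3.017e+08 for the forklift, i.e. 84.80 dB(A).
So the forklift must be reduced from 89 to 84.80 dB(A): IL = 4.20 dB.

4 dB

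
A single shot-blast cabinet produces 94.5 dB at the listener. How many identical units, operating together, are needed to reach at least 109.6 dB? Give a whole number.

33

The shortfall is 109.6 − 94.5 = 15.1 dB, and N units add 10·log₁₀ N, so need 10·log₁₀ N ≥ 15.1.
N ≥ 10^(15.1/10) = 32.359, so N = 33.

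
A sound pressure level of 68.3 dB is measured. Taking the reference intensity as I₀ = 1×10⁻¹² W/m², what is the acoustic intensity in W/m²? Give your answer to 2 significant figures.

L = 10·log₁₀(I/I₀) ⇒ I = I₀·10^(L/10) = 10⁻¹² × 10^6.83.

6.8e-06 W/m²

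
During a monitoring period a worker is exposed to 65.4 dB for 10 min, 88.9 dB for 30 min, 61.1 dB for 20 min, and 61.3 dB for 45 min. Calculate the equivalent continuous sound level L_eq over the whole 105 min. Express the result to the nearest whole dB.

83 dB

L_eq = 10·log₁₀[(1/T)·Σ tᵢ·10^(Lᵢ/10)] with T = 105 min.
Σ tᵢ·10^(Lᵢ/10) = 10·10^(65.4/10) + 30·10^(88.9/10) + 20·10^(61.1/10) + 45·10^(61.3/10) = 2.341e+10.
L_eq = 10·log₁₀(2.341e+10/105) = 83.48 dB.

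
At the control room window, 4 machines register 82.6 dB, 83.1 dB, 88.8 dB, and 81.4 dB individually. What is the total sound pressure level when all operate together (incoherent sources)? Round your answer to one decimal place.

Incoherent sources combine by intensity addition: L_total = 10·log₁₀(Σ 10^(L_i/10)).
Σ 10^(L/10) = 10^(82.6/10) + 10^(83.1/10) + 10^(88.8/10) + 10^(81.4/10) = 1.283e+09.
L_total = 10·log₁₀(1.283e+09) = 91.08 dB.

91.1 dB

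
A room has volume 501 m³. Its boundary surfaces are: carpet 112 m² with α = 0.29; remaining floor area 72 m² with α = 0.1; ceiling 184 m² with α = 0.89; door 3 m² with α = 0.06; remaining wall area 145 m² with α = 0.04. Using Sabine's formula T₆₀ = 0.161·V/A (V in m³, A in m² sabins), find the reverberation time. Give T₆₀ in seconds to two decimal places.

0.39 s

A = Σ Sᵢαᵢ = 112·0.29 + 72·0.1 + 184·0.89 + 3·0.06 + 145·0.04 = 209.42 m².
T₆₀ = 0.161 × 501 / 209.42 = 0.385 s.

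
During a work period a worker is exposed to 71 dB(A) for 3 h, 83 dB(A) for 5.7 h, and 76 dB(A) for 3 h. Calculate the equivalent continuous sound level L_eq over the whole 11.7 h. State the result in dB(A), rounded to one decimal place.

Weight each interval's intensity by its duration and average over T = 11.7 h:
Σ tᵢ·10^(Lᵢ/10) = 3·10^(71/10) + 5.7·10^(83/10) + 3·10^(76/10) = 1.294e+09.
L_eq = 10·log₁₀(1.294e+09/11.7) = 80.44 dB(A).

80.4 dB(A)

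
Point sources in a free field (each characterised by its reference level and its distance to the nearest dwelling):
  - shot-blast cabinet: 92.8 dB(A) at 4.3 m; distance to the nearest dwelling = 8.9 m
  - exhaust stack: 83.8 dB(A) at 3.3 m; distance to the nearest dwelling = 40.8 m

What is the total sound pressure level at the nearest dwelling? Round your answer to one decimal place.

Apply inverse-square spreading to bring every level to the receiver, then sum 10^(L/10).
shot-blast cabinet: 92.8 − 20·log₁₀(8.9/4.3) = 92.8 − 6.32 = 86.48 dB(A).
exhaust stack: 83.8 − 20·log₁₀(40.8/3.3) = 83.8 − 21.84 = 61.96 dB(A).
Σ 10^(L/10) = 4.464e+08 → L_total = 10·log₁₀(4.464e+08) = 86.50 dB(A).

86.5 dB(A)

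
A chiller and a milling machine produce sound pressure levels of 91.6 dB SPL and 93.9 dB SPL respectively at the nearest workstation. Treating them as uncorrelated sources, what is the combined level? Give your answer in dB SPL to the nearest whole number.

For uncorrelated sources the intensities add, so convert each level to linear form, sum, and take 10·log₁₀ of the total.
Σ 10^(L/10) = 10^(91.6/10) + 10^(93.9/10) = 3.900e+09.
L_total = 10·log₁₀(3.900e+09) = 95.91 dB SPL.

96 dB SPL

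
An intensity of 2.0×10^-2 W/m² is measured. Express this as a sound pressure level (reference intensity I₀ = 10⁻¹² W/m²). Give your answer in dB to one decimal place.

103.0 dB

L = 10·log₁₀(I/I₀) = 10·log₁₀(2.0×10^-2/10⁻¹²) = 10·log₁₀(2.0×10^10).
L = 10·(0.3010 + 10) = 103.01 dB.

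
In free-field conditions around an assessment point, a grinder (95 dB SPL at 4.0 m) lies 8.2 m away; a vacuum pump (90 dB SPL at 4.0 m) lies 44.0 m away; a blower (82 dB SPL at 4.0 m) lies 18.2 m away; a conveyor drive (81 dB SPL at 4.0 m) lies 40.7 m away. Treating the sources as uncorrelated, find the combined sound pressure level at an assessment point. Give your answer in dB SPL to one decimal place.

88.9 dB SPL

First find each source's level at the receiver (point-source: −20·log₁₀(r/r_ref)), then combine on an intensity basis.
grinder: 95 − 20·log₁₀(8.2/4.0) = 95 − 6.24 = 88.76 dB SPL.
vacuum pump: 90 − 20·log₁₀(44.0/4.0) = 90 − 20.83 = 69.17 dB SPL.
blower: 82 − 20·log₁₀(18.2/4.0) = 82 − 13.16 = 68.84 dB SPL.
conveyor drive: 81 − 20·log₁₀(40.7/4.0) = 81 − 20.15 = 60.85 dB SPL.
Σ 10^(L/10) = 7.696e+08 → L_total = 10·log₁₀(7.696e+08) = 88.86 dB SPL.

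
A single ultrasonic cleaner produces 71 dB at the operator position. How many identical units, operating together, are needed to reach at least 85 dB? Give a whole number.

26

N identical sources give L₁ + 10·log₁₀ N, so require 10·log₁₀ N ≥ 85 − 71 = 14.0 dB.
N ≥ 10^(14.0/10) = 25.119, so N = 26.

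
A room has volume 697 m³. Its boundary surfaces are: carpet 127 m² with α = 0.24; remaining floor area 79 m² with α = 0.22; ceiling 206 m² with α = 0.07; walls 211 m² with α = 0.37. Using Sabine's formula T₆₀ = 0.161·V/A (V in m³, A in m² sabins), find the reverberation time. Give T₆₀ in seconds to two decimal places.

Total absorption A = 127·0.24 + 79·0.22 + 206·0.07 + 211·0.37 = 140.35 m² sabins.
T₆₀ = 0.161 × 697 / 140.35 = 0.800 s.

0.80 s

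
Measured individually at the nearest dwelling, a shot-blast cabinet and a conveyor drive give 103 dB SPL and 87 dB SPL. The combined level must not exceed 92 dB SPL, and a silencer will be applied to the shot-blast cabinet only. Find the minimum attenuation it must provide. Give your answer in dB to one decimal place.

Fixed contribution from the other source: Σ 10^(L/10) = 10^(87/10) = 5.012e+08 (87.00 dB SPL).
To meet 92 dB SPL overall, the treated shot-blast cabinet may contribute at most 10^(92/10) − 5.012e+08 = 1.084e+09, i.e. 90.35 dB SPL.
So the shot-blast cabinet must be reduced from 103 to 90.35 dB SPL: IL = 12.65 dB.

12.7 dB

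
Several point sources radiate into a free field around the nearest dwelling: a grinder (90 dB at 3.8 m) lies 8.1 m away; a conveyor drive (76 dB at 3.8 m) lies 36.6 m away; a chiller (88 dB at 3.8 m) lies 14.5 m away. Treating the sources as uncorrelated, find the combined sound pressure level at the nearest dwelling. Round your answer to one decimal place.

84.2 dB

Propagate each source to the receiver with L = L_ref − 20·log₁₀(r/r_ref), then add intensities.
grinder: 90 − 20·log₁₀(8.1/3.8) = 90 − 6.57 = 83.43 dB.
conveyor drive: 76 − 20·log₁₀(36.6/3.8) = 76 − 19.67 = 56.33 dB.
chiller: 88 − 20·log₁₀(14.5/3.8) = 88 − 11.63 = 76.37 dB.
Σ 10^(L/10) = 2.639e+08 → L_total = 10·log₁₀(2.639e+08) = 84.21 dB.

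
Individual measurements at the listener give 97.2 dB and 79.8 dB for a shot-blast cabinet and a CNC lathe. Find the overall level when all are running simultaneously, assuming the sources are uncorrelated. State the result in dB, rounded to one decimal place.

97.3 dB

Incoherent sources combine by intensity addition: L_total = 10·log₁₀(Σ 10^(L_i/10)).
Σ 10^(L/10) = 10^(97.2/10) + 10^(79.8/10) = 5.344e+09.
L_total = 10·log₁₀(5.344e+09) = 97.28 dB.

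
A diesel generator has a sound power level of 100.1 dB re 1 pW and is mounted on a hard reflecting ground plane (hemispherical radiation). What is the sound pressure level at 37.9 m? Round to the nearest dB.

61 dB

L_p = L_w − 10·log₁₀(2π·r²) with r = 37.9 m.
2π·r² = 9025 m², 10·log₁₀ of that is 39.555 dB.
L_p = 100.1 − 39.555 = 60.55 dB.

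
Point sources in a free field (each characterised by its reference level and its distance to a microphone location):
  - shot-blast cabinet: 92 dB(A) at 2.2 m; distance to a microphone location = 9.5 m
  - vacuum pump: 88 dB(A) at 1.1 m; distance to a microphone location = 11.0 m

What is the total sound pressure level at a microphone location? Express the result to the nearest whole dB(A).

80 dB(A)

Apply inverse-square spreading to bring every level to the receiver, then sum 10^(L/10).
shot-blast cabinet: 92 − 20·log₁₀(9.5/2.2) = 92 − 12.71 = 79.29 dB(A).
vacuum pump: 88 − 20·log₁₀(11.0/1.1) = 88 − 20.00 = 68.00 dB(A).
Σ 10^(L/10) = 9.131e+07 → L_total = 10·log₁₀(9.131e+07) = 79.60 dB(A).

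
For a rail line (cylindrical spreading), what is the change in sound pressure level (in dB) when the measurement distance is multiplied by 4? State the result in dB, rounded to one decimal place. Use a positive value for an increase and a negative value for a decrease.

-6.0 dB

With cylindrical spreading the level changes by −10·log₁₀(r₂/r₁).
ΔL = −10·log₁₀(4) = -6.02 dB.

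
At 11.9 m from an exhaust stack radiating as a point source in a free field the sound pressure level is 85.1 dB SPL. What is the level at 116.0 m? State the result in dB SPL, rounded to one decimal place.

For a point source, L₂ = L₁ − 20·log₁₀(r₂/r₁).
L₂ = 85.1 − 20·log₁₀(116.0/11.9) = 85.1 − 19.778 = 65.32 dB SPL.

65.3 dB SPL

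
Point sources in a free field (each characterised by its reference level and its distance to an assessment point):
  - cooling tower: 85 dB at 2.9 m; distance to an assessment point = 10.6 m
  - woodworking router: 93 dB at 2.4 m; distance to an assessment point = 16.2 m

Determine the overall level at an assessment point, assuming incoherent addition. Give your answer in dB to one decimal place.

Apply inverse-square spreading to bring every level to the receiver, then sum 10^(L/10).
cooling tower: 85 − 20·log₁₀(10.6/2.9) = 85 − 11.26 = 73.74 dB.
woodworking router: 93 − 20·log₁₀(16.2/2.4) = 93 − 16.59 = 76.41 dB.
Σ 10^(L/10) = 6.746e+07 → L_total = 10·log₁₀(6.746e+07) = 78.29 dB.

78.3 dB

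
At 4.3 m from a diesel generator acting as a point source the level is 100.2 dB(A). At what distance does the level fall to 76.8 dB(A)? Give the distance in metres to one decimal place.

For a point source L₁ − L₂ = 20·log₁₀(r₂/r₁), so r₂ = r₁·10^((L₁−L₂)/20).
r₂ = 4.3·10^((100.2−76.8)/20) = 4.3·10^(23.4/20) = 63.60 m.

63.6 m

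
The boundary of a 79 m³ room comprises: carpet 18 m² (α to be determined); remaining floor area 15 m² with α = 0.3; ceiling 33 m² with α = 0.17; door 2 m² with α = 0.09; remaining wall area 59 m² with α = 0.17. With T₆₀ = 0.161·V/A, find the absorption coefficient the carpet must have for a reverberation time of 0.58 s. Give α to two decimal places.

0.09

From T₆₀ = 0.161·V/A, the target T₆₀ = 0.58 s needs A = 0.161·79/0.58 = 21.93 m².
Absorption from the other surfaces = 15·0.3 + 33·0.17 + 2·0.09 + 59·0.17 = 20.32 m², so the carpet must supply 1.61 m² over 18 m².
α = 1.61/18 = 0.089.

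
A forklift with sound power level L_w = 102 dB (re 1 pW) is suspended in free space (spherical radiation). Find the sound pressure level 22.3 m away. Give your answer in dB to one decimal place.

64.0 dB

The power spreads over a sphere of area 4π·r², so L_p = L_w − 10·log₁₀(4π·r²).
4π·r² = 6249 m², 10·log₁₀ of that is 37.958 dB.
L_p = 102 − 37.958 = 64.04 dB.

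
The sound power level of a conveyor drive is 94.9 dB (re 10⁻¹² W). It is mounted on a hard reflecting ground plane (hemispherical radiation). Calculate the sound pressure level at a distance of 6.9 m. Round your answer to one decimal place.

70.1 dB

L_p = L_w − 10·log₁₀(2π·r²) with r = 6.9 m.
2π·r² = 299.1 m², 10·log₁₀ of that is 24.759 dB.
L_p = 94.9 − 24.759 = 70.14 dB.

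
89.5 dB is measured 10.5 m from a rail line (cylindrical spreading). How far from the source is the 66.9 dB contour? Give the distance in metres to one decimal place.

Line-source spreading drops the level by 10·log₁₀(r₂/r₁); inverting, r₂/r₁ = 10^(ΔL/10).
r₂ = 10.5·10^((89.5−66.9)/10) = 10.5·10^(22.6/10) = 1910.69 m.

1910.7 m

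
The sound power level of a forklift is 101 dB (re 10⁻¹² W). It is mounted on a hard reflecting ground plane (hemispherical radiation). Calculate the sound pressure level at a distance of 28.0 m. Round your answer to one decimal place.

The power spreads over a hemisphere of area 2π·r², so L_p = L_w − 10·log₁₀(2π·r²).
2π·r² = 4926 m², 10·log₁₀ of that is 36.925 dB.
L_p = 101 − 36.925 = 64.08 dB.

64.1 dB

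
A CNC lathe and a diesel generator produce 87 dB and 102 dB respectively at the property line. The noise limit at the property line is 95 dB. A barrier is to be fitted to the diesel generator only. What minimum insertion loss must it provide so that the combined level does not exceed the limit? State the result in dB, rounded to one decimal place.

Everything except the diesel generator sums to 10^(87/10) = 5.012e+08 in linear terms, 87.00 dB.
To meet 95 dB overall, the treated diesel generator may contribute at most 10^(95/10) − 5.012e+08 = 2.661e+09, i.e. 94.25 dB.
Required insertion loss = 102 − 94.25 = 7.75 dB.

7.7 dB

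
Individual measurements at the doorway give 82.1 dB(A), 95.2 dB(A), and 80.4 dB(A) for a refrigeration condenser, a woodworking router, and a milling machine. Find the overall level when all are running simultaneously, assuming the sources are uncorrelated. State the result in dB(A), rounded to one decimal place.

For uncorrelated sources the intensities add, so convert each level to linear form, sum, and take 10·log₁₀ of the total.
Σ 10^(L/10) = 10^(82.1/10) + 10^(95.2/10) + 10^(80.4/10) = 3.583e+09.
L_total = 10·log₁₀(3.583e+09) = 95.54 dB(A).

95.5 dB(A)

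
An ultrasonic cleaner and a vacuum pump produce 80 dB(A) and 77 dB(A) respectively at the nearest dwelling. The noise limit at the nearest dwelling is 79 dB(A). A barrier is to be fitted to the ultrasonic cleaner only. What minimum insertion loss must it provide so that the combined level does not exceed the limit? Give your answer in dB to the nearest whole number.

5 dB

Fixed contribution from the other source: Σ 10^(L/10) = 10^(77/10) = 5.012e+07 (77.00 dB(A)).
The limit corresponds to 10^(79/10) = 7.943e+07; subtracting the fixed part leaves 2.931e+07 for the ultrasonic cleaner, i.e. 74.67 dB(A).
So the ultrasonic cleaner must be reduced from 80 to 74.67 dB(A): IL = 5.33 dB.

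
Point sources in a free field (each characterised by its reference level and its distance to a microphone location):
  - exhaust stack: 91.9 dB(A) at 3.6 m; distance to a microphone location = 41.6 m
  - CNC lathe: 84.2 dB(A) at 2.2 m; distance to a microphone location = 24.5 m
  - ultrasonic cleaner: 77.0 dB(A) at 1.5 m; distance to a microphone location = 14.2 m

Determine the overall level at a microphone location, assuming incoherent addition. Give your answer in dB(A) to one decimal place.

71.5 dB(A)

Apply inverse-square spreading to bring every level to the receiver, then sum 10^(L/10).
exhaust stack: 91.9 − 20·log₁₀(41.6/3.6) = 91.9 − 21.26 = 70.64 dB(A).
CNC lathe: 84.2 − 20·log₁₀(24.5/2.2) = 84.2 − 20.93 = 63.27 dB(A).
ultrasonic cleaner: 77.0 − 20·log₁₀(14.2/1.5) = 77.0 − 19.52 = 57.48 dB(A).
Σ 10^(L/10) = 1.428e+07 → L_total = 10·log₁₀(1.428e+07) = 71.55 dB(A).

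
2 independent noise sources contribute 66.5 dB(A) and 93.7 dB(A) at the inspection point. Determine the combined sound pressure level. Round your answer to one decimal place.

For uncorrelated sources the intensities add, so convert each level to linear form, sum, and take 10·log₁₀ of the total.
Σ 10^(L/10) = 10^(66.5/10) + 10^(93.7/10) = 2.349e+09.
L_total = 10·log₁₀(2.349e+09) = 93.71 dB(A).

93.7 dB(A)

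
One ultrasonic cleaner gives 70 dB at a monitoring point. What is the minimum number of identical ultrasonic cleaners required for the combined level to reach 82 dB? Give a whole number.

16

Need L₁ + 10·log₁₀ N ≥ 82, i.e. log₁₀ N ≥ 1.20.
N ≥ 10^(12.0/10) = 15.849, so N = 16.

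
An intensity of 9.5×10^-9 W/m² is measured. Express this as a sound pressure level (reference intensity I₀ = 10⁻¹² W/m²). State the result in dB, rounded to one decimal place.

39.8 dB

I/I₀ = 9.5×10^-9/10⁻¹² = 9.5×10^3, and L = 10·log₁₀(I/I₀).
L = 10·(0.9777 + 3) = 39.78 dB.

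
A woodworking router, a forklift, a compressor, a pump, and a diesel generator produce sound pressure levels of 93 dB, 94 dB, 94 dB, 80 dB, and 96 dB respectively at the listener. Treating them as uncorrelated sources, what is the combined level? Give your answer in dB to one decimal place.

100.5 dB

Incoherent sources combine by intensity addition: L_total = 10·log₁₀(Σ 10^(L_i/10)).
Σ 10^(L/10) = 10^(93/10) + 10^(94/10) + 10^(94/10) + 10^(80/10) + 10^(96/10) = 1.110e+10.
L_total = 10·log₁₀(1.110e+10) = 100.45 dB.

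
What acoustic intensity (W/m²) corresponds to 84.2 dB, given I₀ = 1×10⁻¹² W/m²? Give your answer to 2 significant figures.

L = 10·log₁₀(I/I₀) ⇒ I = I₀·10^(L/10) = 10⁻¹² × 10^8.42.

0.00026 W/m²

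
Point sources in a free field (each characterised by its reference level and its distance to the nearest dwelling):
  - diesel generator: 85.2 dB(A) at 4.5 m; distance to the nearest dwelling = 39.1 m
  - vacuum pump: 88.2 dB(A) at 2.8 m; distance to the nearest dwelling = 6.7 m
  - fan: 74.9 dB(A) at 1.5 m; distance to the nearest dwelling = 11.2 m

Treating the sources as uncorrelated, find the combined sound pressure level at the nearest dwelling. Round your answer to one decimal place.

First find each source's level at the receiver (point-source: −20·log₁₀(r/r_ref)), then combine on an intensity basis.
diesel generator: 85.2 − 20·log₁₀(39.1/4.5) = 85.2 − 18.78 = 66.42 dB(A).
vacuum pump: 88.2 − 20·log₁₀(6.7/2.8) = 88.2 − 7.58 = 80.62 dB(A).
fan: 74.9 − 20·log₁₀(11.2/1.5) = 74.9 − 17.46 = 57.44 dB(A).
Σ 10^(L/10) = 1.203e+08 → L_total = 10·log₁₀(1.203e+08) = 80.80 dB(A).

80.8 dB(A)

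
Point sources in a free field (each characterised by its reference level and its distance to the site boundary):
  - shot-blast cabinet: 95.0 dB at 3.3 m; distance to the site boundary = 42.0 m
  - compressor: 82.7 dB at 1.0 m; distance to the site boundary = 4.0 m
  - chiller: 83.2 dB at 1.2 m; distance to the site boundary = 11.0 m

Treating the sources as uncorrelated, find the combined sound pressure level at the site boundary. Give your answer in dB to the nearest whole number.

75 dB

Apply inverse-square spreading to bring every level to the receiver, then sum 10^(L/10).
shot-blast cabinet: 95.0 − 20·log₁₀(42.0/3.3) = 95.0 − 22.09 = 72.91 dB.
compressor: 82.7 − 20·log₁₀(4.0/1.0) = 82.7 − 12.04 = 70.66 dB.
chiller: 83.2 − 20·log₁₀(11.0/1.2) = 83.2 − 19.24 = 63.96 dB.
Σ 10^(L/10) = 3.365e+07 → L_total = 10·log₁₀(3.365e+07) = 75.27 dB.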